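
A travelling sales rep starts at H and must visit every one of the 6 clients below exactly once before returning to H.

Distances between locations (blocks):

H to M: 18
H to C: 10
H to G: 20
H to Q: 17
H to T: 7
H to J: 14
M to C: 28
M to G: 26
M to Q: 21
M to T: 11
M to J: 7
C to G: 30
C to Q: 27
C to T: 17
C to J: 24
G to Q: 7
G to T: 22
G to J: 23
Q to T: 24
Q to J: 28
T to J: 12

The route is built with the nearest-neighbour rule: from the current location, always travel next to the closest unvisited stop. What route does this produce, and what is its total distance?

Nearest-neighbour total = 92 blocks; route H → T → M → J → G → Q → C → H.

From H: distances to unvisited — T=7, C=10, J=14, Q=17, M=18, G=20. Nearest is T (7).
From T: distances to unvisited — M=11, J=12, C=17, G=22, Q=24. Nearest is M (11).
From M: distances to unvisited — J=7, Q=21, G=26, C=28. Nearest is J (7).
From J: distances to unvisited — G=23, C=24, Q=28. Nearest is G (23).
From G: distances to unvisited — Q=7, C=30. Nearest is Q (7).
From Q: distances to unvisited — C=27. Nearest is C (27).
Return C→H: 10.
Total = 7 + 11 + 7 + 23 + 7 + 27 + 10 = 92.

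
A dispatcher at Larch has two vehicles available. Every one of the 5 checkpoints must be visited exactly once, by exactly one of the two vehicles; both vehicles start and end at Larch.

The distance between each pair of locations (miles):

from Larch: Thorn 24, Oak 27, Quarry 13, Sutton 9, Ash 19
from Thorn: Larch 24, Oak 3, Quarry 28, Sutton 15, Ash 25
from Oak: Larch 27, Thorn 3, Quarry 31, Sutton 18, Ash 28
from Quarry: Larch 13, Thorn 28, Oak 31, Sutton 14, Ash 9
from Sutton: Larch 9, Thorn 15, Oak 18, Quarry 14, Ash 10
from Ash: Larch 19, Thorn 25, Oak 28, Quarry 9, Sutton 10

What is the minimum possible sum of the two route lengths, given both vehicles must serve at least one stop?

Minimum combined distance: 95 miles.

Try each way of splitting the stops between the two vehicles (each non-empty) and, for each split, find the best tour for each vehicle:
  {Thorn} + {Oak, Quarry, Sutton, Ash}: 48 + 77 = 125
  {Oak} + {Thorn, Quarry, Sutton, Ash}: 54 + 71 = 125
  {Thorn, Oak} + {Quarry, Sutton, Ash}: 54 + 41 = 95
  {Quarry} + {Thorn, Oak, Sutton, Ash}: 26 + 74 = 100
  {Thorn, Quarry} + {Oak, Sutton, Ash}: 65 + 74 = 139
  {Oak, Quarry} + {Thorn, Sutton, Ash}: 71 + 68 = 139
  … (15 splits in total)
Best: vehicle 1 Larch → Thorn → Oak → Larch = 54; vehicle 2 Larch → Quarry → Ash → Sutton → Larch = 41; combined 95.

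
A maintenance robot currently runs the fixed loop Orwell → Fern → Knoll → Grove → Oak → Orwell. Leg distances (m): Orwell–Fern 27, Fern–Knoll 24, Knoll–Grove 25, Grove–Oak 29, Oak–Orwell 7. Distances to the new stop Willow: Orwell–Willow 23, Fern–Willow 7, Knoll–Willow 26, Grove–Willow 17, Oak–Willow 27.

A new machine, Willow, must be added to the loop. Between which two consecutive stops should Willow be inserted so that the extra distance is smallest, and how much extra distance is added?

+3 m — insert Willow between Orwell and Fern.

Insertion cost between consecutive stops i–j is d(i,Willow) + d(Willow,j) − d(i,j):
  between Orwell and Fern: 23 + 7 − 27 = 3
  between Fern and Knoll: 7 + 26 − 24 = 9
  between Knoll and Grove: 26 + 17 − 25 = 18
  between Grove and Oak: 17 + 27 − 29 = 15
  between Oak and Orwell: 27 + 23 − 7 = 43
Cheapest insertion is between Orwell and Fern, adding 3.
New total = 112 + 3 = 115.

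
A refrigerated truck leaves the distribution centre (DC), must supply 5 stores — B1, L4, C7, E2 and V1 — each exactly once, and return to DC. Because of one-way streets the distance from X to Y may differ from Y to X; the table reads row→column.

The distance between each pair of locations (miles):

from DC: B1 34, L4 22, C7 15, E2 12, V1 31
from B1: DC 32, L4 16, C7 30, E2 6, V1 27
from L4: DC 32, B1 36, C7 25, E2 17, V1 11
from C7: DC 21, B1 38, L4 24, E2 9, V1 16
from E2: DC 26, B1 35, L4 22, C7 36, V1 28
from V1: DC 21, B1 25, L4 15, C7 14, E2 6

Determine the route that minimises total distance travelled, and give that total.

DC → B1 → L4 → C7 → E2 → V1 → DC: 34+16+25+9+28+21 = 133
DC → B1 → L4 → C7 → V1 → E2 → DC: 34+16+25+16+6+26 = 123
DC → B1 → L4 → E2 → C7 → V1 → DC: 34+16+17+36+16+21 = 140
DC → B1 → L4 → E2 → V1 → C7 → DC: 34+16+17+28+14+21 = 130
DC → B1 → L4 → V1 → C7 → E2 → DC: 34+16+11+14+9+26 = 110
DC → B1 → L4 → V1 → E2 → C7 → DC: 34+16+11+6+36+21 = 124
DC → B1 → C7 → L4 → E2 → V1 → DC: 34+30+24+17+28+21 = 154
DC → B1 → C7 → L4 → V1 → E2 → DC: 34+30+24+11+6+26 = 131
DC → B1 → C7 → E2 → L4 → V1 → DC: 34+30+9+22+11+21 = 127
DC → B1 → C7 → E2 → V1 → L4 → DC: 34+30+9+28+15+32 = 148
DC → B1 → C7 → V1 → L4 → E2 → DC: 34+30+16+15+17+26 = 138
DC → B1 → C7 → V1 → E2 → L4 → DC: 34+30+16+6+22+32 = 140
DC → B1 → E2 → L4 → C7 → V1 → DC: 34+6+22+25+16+21 = 124
DC → B1 → E2 → L4 → V1 → C7 → DC: 34+6+22+11+14+21 = 108
… (106 more)
DC → C7 → L4 → V1 → B1 → E2 → DC: 15+24+11+25+6+26 = 107  ← best
The minimum is 107.
One optimal route: DC → C7 → L4 → V1 → B1 → E2 → DC.

Minimum total distance: 107 miles.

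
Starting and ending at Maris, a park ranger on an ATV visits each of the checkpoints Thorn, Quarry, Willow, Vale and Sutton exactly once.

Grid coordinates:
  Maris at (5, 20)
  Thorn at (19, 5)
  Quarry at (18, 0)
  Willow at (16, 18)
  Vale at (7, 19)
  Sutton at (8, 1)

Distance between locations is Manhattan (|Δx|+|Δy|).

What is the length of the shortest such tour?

68 — the shortest possible round trip.

With 5 stops there are 5!/2 = 60 distinct round trips (a route and its reverse cost the same).
Maris - Thorn - Quarry - Willow - Vale - Sutton - Maris: 29+6+20+10+19+22 = 106
Maris - Thorn - Quarry - Willow - Sutton - Vale - Maris: 29+6+20+25+19+3 = 102
Maris - Thorn - Quarry - Vale - Willow - Sutton - Maris: 29+6+30+10+25+22 = 122
Maris - Thorn - Quarry - Vale - Sutton - Willow - Maris: 29+6+30+19+25+13 = 122
Maris - Thorn - Quarry - Sutton - Willow - Vale - Maris: 29+6+11+25+10+3 = 84
Maris - Thorn - Quarry - Sutton - Vale - Willow - Maris: 29+6+11+19+10+13 = 88
Maris - Thorn - Willow - Quarry - Vale - Sutton - Maris: 29+16+20+30+19+22 = 136
Maris - Thorn - Willow - Quarry - Sutton - Vale - Maris: 29+16+20+11+19+3 = 98
Maris - Thorn - Willow - Vale - Quarry - Sutton - Maris: 29+16+10+30+11+22 = 118
Maris - Thorn - Willow - Vale - Sutton - Quarry - Maris: 29+16+10+19+11+33 = 118
Maris - Thorn - Willow - Sutton - Quarry - Vale - Maris: 29+16+25+11+30+3 = 114
Maris - Thorn - Willow - Sutton - Vale - Quarry - Maris: 29+16+25+19+30+33 = 152
Maris - Thorn - Vale - Quarry - Willow - Sutton - Maris: 29+26+30+20+25+22 = 152
Maris - Thorn - Vale - Quarry - Sutton - Willow - Maris: 29+26+30+11+25+13 = 134
… (46 more)
Maris - Willow - Thorn - Quarry - Sutton - Vale - Maris: 13+16+6+11+19+3 = 68  ← best
The minimum is 68.
One optimal route: Maris → Willow → Thorn → Quarry → Sutton → Vale → Maris (or its reverse).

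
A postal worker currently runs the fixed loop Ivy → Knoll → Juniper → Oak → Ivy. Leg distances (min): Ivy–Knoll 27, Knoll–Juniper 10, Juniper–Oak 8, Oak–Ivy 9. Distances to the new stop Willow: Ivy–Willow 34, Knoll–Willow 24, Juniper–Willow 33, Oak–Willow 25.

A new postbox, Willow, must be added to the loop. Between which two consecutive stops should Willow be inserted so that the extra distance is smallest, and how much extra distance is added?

Minimum extra distance: 31 min, inserting Willow between Ivy and Knoll.

Insertion cost between consecutive stops i–j is d(i,Willow) + d(Willow,j) − d(i,j):
  between Ivy and Knoll: 34 + 24 − 27 = 31
  between Knoll and Juniper: 24 + 33 − 10 = 47
  between Juniper and Oak: 33 + 25 − 8 = 50
  between Oak and Ivy: 25 + 34 − 9 = 50
Cheapest insertion is between Ivy and Knoll, adding 31.
New total = 54 + 31 = 85.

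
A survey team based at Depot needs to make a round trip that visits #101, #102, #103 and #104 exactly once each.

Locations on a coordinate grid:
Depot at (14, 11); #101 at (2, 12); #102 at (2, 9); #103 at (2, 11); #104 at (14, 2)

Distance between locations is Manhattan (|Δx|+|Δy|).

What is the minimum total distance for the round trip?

Depot→#101→#102→#103→#104→Depot: 13+3+2+21+9 = 48
Depot→#101→#102→#104→#103→Depot: 13+3+19+21+12 = 68
Depot→#101→#103→#102→#104→Depot: 13+1+2+19+9 = 44
Depot→#101→#103→#104→#102→Depot: 13+1+21+19+14 = 68
Depot→#101→#104→#102→#103→Depot: 13+22+19+2+12 = 68
Depot→#101→#104→#103→#102→Depot: 13+22+21+2+14 = 72
Depot→#102→#101→#103→#104→Depot: 14+3+1+21+9 = 48
Depot→#102→#101→#104→#103→Depot: 14+3+22+21+12 = 72
Depot→#102→#103→#101→#104→Depot: 14+2+1+22+9 = 48
Depot→#102→#104→#101→#103→Depot: 14+19+22+1+12 = 68
Depot→#103→#101→#102→#104→Depot: 12+1+3+19+9 = 44
Depot→#103→#102→#101→#104→Depot: 12+2+3+22+9 = 48
The minimum is 44.
One optimal route: Depot → #101 → #103 → #102 → #104 → Depot (or its reverse).

Shortest round trip = 44.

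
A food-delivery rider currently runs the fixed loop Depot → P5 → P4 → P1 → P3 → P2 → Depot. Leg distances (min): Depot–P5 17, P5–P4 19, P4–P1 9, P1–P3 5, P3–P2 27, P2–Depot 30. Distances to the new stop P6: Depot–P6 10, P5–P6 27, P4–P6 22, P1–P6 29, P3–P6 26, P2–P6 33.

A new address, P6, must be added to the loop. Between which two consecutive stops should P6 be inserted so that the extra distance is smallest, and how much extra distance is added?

Adding 13 min by placing P6 on the P2–Depot leg.

Insertion cost between consecutive stops i–j is d(i,P6) + d(P6,j) − d(i,j):
  between Depot and P5: 10 + 27 − 17 = 20
  between P5 and P4: 27 + 22 − 19 = 30
  between P4 and P1: 22 + 29 − 9 = 42
  between P1 and P3: 29 + 26 − 5 = 50
  between P3 and P2: 26 + 33 − 27 = 32
  between P2 and Depot: 33 + 10 − 30 = 13
Cheapest insertion is between P2 and Depot, adding 13.
New total = 107 + 13 = 120.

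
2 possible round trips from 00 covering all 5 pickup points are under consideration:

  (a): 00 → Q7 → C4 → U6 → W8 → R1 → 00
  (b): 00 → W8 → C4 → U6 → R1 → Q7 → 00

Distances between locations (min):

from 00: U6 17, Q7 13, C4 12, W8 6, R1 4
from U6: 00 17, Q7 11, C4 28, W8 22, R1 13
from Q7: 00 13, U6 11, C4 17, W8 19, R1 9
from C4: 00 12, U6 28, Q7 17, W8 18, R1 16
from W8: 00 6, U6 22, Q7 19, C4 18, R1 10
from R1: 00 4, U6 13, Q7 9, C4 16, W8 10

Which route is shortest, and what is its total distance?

(a): 13 + 17 + 28 + 22 + 10 + 4 = 94
(b): 6 + 18 + 28 + 13 + 9 + 13 = 87

Shortest is (b), total 87 min.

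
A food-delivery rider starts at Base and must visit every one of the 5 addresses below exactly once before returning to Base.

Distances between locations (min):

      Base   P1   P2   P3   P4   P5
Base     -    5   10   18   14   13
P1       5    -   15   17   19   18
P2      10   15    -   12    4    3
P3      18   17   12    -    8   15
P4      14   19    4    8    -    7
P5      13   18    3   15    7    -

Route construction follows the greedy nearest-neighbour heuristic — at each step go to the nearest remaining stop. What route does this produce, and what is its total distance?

56 min along Base → P1 → P2 → P5 → P4 → P3 → Base.

From Base: distances to unvisited — P1=5, P2=10, P5=13, P4=14, P3=18. Nearest is P1 (5).
From P1: distances to unvisited — P2=15, P3=17, P5=18, P4=19. Nearest is P2 (15).
From P2: distances to unvisited — P5=3, P4=4, P3=12. Nearest is P5 (3).
From P5: distances to unvisited — P4=7, P3=15. Nearest is P4 (7).
From P4: distances to unvisited — P3=8. Nearest is P3 (8).
Return P3→Base: 18.
Total = 5 + 15 + 3 + 7 + 8 + 18 = 56.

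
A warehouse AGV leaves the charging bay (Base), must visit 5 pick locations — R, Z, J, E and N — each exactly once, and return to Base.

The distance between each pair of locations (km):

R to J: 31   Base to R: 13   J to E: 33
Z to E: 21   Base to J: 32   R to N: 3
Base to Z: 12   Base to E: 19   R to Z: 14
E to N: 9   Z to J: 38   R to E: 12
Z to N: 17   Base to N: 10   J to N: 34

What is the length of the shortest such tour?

Minimum total distance: 103 km.

Base→R→Z→J→E→N→Base: 13+14+38+33+9+10 = 117
Base→R→Z→J→N→E→Base: 13+14+38+34+9+19 = 127
Base→R→Z→E→J→N→Base: 13+14+21+33+34+10 = 125
Base→R→Z→E→N→J→Base: 13+14+21+9+34+32 = 123
Base→R→Z→N→J→E→Base: 13+14+17+34+33+19 = 130
Base→R→Z→N→E→J→Base: 13+14+17+9+33+32 = 118
Base→R→J→Z→E→N→Base: 13+31+38+21+9+10 = 122
Base→R→J→Z→N→E→Base: 13+31+38+17+9+19 = 127
Base→R→J→E→Z→N→Base: 13+31+33+21+17+10 = 125
Base→R→J→E→N→Z→Base: 13+31+33+9+17+12 = 115
Base→R→J→N→Z→E→Base: 13+31+34+17+21+19 = 135
Base→R→J→N→E→Z→Base: 13+31+34+9+21+12 = 120
Base→R→E→Z→J→N→Base: 13+12+21+38+34+10 = 128
Base→R→E→Z→N→J→Base: 13+12+21+17+34+32 = 129
… (46 more)
Base→Z→R→N→E→J→Base: 12+14+3+9+33+32 = 103  ← best
The minimum is 103.
One optimal route: Base → Z → R → N → E → J → Base (or its reverse).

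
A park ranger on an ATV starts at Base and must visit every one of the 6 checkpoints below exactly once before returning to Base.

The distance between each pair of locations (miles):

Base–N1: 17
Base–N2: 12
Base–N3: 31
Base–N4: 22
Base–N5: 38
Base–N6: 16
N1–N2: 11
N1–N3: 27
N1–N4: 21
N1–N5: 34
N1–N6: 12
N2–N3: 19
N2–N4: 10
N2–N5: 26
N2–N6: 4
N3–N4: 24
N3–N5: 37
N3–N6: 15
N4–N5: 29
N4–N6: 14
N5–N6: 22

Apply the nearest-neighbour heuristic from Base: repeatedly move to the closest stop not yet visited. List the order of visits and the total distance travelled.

At Base the remaining stops are N2 12, N6 16, N1 17, N4 22, N3 31, N5 38; go to N2.
At N2 the remaining stops are N6 4, N4 10, N1 11, N3 19, N5 26; go to N6.
At N6 the remaining stops are N1 12, N4 14, N3 15, N5 22; go to N1.
At N1 the remaining stops are N4 21, N3 27, N5 34; go to N4.
At N4 the remaining stops are N3 24, N5 29; go to N3.
At N3 the remaining stops are N5 37; go to N5.
Return N5→Base: 38.
Total = 12 + 4 + 12 + 21 + 24 + 37 + 38 = 148.

Nearest-neighbour total = 148 miles; route Base → N2 → N6 → N1 → N4 → N3 → N5 → Base.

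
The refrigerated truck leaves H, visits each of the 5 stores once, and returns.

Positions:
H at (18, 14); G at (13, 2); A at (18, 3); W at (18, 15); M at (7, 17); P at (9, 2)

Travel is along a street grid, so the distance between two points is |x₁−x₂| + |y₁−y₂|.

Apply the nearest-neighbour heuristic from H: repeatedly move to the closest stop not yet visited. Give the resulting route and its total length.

H → [W:1 / A:11 / M:14 / G:17 / P:21] → W (1)
W → [A:12 / M:13 / G:18 / P:22] → A (12)
A → [G:6 / P:10 / M:25] → G (6)
G → [P:4 / M:21] → P (4)
P → [M:17] → M (17)
Return M→H: 14.
Total = 1 + 12 + 6 + 4 + 17 + 14 = 54.

Total distance 54 via the nearest-neighbour route H → W → A → G → P → M → H.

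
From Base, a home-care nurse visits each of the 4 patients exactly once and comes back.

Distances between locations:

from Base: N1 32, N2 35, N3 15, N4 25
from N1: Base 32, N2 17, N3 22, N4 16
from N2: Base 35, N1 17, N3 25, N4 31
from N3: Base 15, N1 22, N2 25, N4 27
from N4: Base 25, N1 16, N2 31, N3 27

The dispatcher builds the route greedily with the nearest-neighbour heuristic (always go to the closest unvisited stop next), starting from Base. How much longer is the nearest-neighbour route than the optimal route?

Base: N3=15, N4=25, N1=32, N2=35 ⇒ N3
N3: N1=22, N2=25, N4=27 ⇒ N1
N1: N4=16, N2=17 ⇒ N4
N4: N2=31 ⇒ N2
NN route Base → N3 → N1 → N4 → N2 → Base costs 119.
Optimal: Base → N3 → N2 → N1 → N4 → Base costs 98 (by enumerating all 12 distinct tours).
Excess = 119 − 98 = 21.

21 longer than the optimal tour.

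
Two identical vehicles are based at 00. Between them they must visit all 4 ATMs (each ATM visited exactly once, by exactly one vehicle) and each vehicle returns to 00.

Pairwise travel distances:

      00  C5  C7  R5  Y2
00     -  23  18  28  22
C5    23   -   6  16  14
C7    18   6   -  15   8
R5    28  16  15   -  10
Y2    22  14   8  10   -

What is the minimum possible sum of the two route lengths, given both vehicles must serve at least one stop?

Minimum combined distance: 107.

Check every non-empty split of the stops between the two vehicles; for each half take its own optimal tour:
  {C5} + {C7, R5, Y2}: 46 + 64 = 110
  {C7} + {C5, R5, Y2}: 36 + 71 = 107
  {C5, C7} + {R5, Y2}: 47 + 60 = 107
  {R5} + {C5, C7, Y2}: 56 + 59 = 115
  {C5, R5} + {C7, Y2}: 67 + 48 = 115
  {C7, R5} + {C5, Y2}: 61 + 59 = 120
  … (7 splits in total)
Best: vehicle 1 00 → C7 → 00 = 36; vehicle 2 00 → C5 → R5 → Y2 → 00 = 71; combined 107.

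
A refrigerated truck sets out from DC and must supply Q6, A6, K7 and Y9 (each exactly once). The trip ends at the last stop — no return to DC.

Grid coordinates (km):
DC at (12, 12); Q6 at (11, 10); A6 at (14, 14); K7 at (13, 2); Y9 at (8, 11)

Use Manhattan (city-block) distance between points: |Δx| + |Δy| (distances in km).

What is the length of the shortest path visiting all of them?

There are 4! = 24 possible orderings.
DC - Q6 - A6 - K7 - Y9: 3+7+13+14 = 37
DC - Q6 - A6 - Y9 - K7: 3+7+9+14 = 33
DC - Q6 - K7 - A6 - Y9: 3+10+13+9 = 35
DC - Q6 - K7 - Y9 - A6: 3+10+14+9 = 36
DC - Q6 - Y9 - A6 - K7: 3+4+9+13 = 29
DC - Q6 - Y9 - K7 - A6: 3+4+14+13 = 34
DC - A6 - Q6 - K7 - Y9: 4+7+10+14 = 35
DC - A6 - Q6 - Y9 - K7: 4+7+4+14 = 29
DC - A6 - K7 - Q6 - Y9: 4+13+10+4 = 31
DC - A6 - K7 - Y9 - Q6: 4+13+14+4 = 35
DC - A6 - Y9 - Q6 - K7: 4+9+4+10 = 27
DC - A6 - Y9 - K7 - Q6: 4+9+14+10 = 37
DC - K7 - Q6 - A6 - Y9: 11+10+7+9 = 37
DC - K7 - Q6 - Y9 - A6: 11+10+4+9 = 34
… (10 more)
The minimum is 27.
One shortest path: DC → A6 → Y9 → Q6 → K7.

Shortest open route: 27 km.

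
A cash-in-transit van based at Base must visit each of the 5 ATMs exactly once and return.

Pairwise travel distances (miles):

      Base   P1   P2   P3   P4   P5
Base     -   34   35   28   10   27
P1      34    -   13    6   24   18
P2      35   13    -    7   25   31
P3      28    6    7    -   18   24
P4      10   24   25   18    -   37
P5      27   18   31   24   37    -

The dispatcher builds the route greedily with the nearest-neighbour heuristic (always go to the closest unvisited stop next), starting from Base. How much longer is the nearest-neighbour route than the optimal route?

Excess over optimum: 12 miles.

From Base: P4=10, P5=27, P3=28, P1=34, P2=35 → choose P4 (10).
From P4: P3=18, P1=24, P2=25, P5=37 → choose P3 (18).
From P3: P1=6, P2=7, P5=24 → choose P1 (6).
From P1: P2=13, P5=18 → choose P2 (13).
From P2: P5=31 → choose P5 (31).
NN route Base → P4 → P3 → P1 → P2 → P5 → Base costs 105.
Optimal: Base → P4 → P2 → P3 → P1 → P5 → Base costs 93 (by enumerating all 60 distinct tours).
Excess = 105 − 93 = 12.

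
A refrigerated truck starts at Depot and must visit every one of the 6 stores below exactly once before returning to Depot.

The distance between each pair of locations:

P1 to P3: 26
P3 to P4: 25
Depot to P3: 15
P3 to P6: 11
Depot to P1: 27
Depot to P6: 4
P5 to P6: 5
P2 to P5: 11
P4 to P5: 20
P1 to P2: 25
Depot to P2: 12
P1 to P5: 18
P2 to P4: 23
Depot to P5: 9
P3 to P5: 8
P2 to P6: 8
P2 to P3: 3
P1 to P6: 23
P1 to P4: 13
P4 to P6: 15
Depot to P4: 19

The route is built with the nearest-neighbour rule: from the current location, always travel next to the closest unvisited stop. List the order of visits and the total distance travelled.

Depot → [P6:4 / P5:9 / P2:12 / P3:15 / P4:19 / P1:27] → P6 (4)
P6 → [P5:5 / P2:8 / P3:11 / P4:15 / P1:23] → P5 (5)
P5 → [P3:8 / P2:11 / P1:18 / P4:20] → P3 (8)
P3 → [P2:3 / P4:25 / P1:26] → P2 (3)
P2 → [P4:23 / P1:25] → P4 (23)
P4 → [P1:13] → P1 (13)
Return P1→Depot: 27.
Total = 4 + 5 + 8 + 3 + 23 + 13 + 27 = 83.

83 along Depot → P6 → P5 → P3 → P2 → P4 → P1 → Depot.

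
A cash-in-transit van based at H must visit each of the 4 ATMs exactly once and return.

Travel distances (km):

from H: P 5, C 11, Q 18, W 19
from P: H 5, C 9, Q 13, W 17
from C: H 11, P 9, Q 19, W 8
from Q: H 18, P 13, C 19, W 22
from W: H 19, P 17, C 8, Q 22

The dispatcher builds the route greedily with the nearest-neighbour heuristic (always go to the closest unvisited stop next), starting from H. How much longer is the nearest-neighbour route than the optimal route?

The nearest-neighbour route is 3 km longer than optimal.

From H: P=5, C=11, Q=18, W=19 → choose P (5).
From P: C=9, Q=13, W=17 → choose C (9).
From C: W=8, Q=19 → choose W (8).
From W: Q=22 → choose Q (22).
NN route H → P → C → W → Q → H costs 62.
Optimal: H → P → Q → W → C → H costs 59 (by enumerating all 12 distinct tours).
Excess = 62 − 59 = 3.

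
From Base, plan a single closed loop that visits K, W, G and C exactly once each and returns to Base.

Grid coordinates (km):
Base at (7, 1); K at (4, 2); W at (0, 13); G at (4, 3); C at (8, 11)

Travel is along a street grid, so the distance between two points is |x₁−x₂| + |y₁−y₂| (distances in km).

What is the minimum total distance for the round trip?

There are 12 distinct closed tours to check (reversals are equivalent).
Base - K - W - G - C - Base: 4+15+14+12+11 = 56
Base - K - W - C - G - Base: 4+15+10+12+5 = 46
Base - K - G - W - C - Base: 4+1+14+10+11 = 40
Base - K - G - C - W - Base: 4+1+12+10+19 = 46
Base - K - C - W - G - Base: 4+13+10+14+5 = 46
Base - K - C - G - W - Base: 4+13+12+14+19 = 62
Base - W - K - G - C - Base: 19+15+1+12+11 = 58
Base - W - K - C - G - Base: 19+15+13+12+5 = 64
Base - W - G - K - C - Base: 19+14+1+13+11 = 58
Base - W - C - K - G - Base: 19+10+13+1+5 = 48
Base - G - K - W - C - Base: 5+1+15+10+11 = 42
Base - G - W - K - C - Base: 5+14+15+13+11 = 58
The minimum is 40.
One optimal route: Base → K → G → W → C → Base (or its reverse).

Shortest round trip = 40 km.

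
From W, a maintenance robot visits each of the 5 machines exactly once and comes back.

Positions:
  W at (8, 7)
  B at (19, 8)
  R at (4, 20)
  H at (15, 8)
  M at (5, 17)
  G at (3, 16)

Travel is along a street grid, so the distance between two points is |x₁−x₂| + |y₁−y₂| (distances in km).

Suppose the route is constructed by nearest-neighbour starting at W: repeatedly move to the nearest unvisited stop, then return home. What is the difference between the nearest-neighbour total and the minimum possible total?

The nearest-neighbour route is 2 km longer than optimal.

W: H=8, B=12, M=13, G=14, R=17 ⇒ H
H: B=4, M=19, G=20, R=23 ⇒ B
B: M=23, G=24, R=27 ⇒ M
M: G=3, R=4 ⇒ G
G: R=5 ⇒ R
NN route W → H → B → M → G → R → W costs 60.
Optimal: W → B → H → M → R → G → W costs 58 (by enumerating all 60 distinct tours).
Excess = 60 − 58 = 2.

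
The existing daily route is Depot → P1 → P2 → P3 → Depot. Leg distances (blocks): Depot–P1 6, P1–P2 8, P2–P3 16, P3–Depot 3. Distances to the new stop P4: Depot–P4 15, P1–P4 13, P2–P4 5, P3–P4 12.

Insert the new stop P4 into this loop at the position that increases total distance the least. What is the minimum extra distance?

Insertion cost between consecutive stops i–j is d(i,P4) + d(P4,j) − d(i,j):
  between Depot and P1: 15 + 13 − 6 = 22
  between P1 and P2: 13 + 5 − 8 = 10
  between P2 and P3: 5 + 12 − 16 = 1
  between P3 and Depot: 12 + 15 − 3 = 24
Cheapest insertion is between P2 and P3, adding 1.
New total = 33 + 1 = 34.

Minimum extra distance: 1 blocks, inserting P4 between P2 and P3.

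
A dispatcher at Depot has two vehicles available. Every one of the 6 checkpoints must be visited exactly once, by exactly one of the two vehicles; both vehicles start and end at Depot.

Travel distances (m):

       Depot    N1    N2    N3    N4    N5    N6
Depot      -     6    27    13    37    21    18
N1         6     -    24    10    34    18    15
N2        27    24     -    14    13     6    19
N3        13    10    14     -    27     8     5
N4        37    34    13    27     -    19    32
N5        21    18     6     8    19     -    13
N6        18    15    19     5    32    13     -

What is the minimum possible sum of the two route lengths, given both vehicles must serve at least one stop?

Check every non-empty split of the stops between the two vehicles; for each half take its own optimal tour:
  {N1} + {N2, N3, N4, N5, N6}: 12 + 87 = 99
  {N2} + {N1, N3, N4, N5, N6}: 54 + 90 = 144
  {N1, N2} + {N3, N4, N5, N6}: 57 + 87 = 144
  {N3} + {N1, N2, N4, N5, N6}: 26 + 90 = 116
  {N1, N3} + {N2, N4, N5, N6}: 29 + 87 = 116
  {N2, N3} + {N1, N4, N5, N6}: 54 + 90 = 144
  … (31 splits in total)
Best: vehicle 1 Depot → N1 → Depot = 12; vehicle 2 Depot → N3 → N6 → N5 → N2 → N4 → Depot = 87; combined 99.

Minimum combined distance: 99 m.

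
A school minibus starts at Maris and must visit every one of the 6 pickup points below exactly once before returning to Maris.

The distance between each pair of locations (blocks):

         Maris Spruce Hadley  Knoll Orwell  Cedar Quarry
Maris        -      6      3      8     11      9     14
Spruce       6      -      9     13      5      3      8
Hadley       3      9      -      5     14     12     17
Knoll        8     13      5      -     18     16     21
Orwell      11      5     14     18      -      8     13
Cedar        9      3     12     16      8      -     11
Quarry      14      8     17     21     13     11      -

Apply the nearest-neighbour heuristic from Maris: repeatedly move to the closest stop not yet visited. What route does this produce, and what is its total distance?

Maris → [Hadley:3 / Spruce:6 / Knoll:8 / Cedar:9 / Orwell:11 / Quarry:14] → Hadley (3)
Hadley → [Knoll:5 / Spruce:9 / Cedar:12 / Orwell:14 / Quarry:17] → Knoll (5)
Knoll → [Spruce:13 / Cedar:16 / Orwell:18 / Quarry:21] → Spruce (13)
Spruce → [Cedar:3 / Orwell:5 / Quarry:8] → Cedar (3)
Cedar → [Orwell:8 / Quarry:11] → Orwell (8)
Orwell → [Quarry:13] → Quarry (13)
Return Quarry→Maris: 14.
Total = 3 + 5 + 13 + 3 + 8 + 13 + 14 = 59.

Nearest-neighbour total = 59 blocks; route Maris → Hadley → Knoll → Spruce → Cedar → Orwell → Quarry → Maris.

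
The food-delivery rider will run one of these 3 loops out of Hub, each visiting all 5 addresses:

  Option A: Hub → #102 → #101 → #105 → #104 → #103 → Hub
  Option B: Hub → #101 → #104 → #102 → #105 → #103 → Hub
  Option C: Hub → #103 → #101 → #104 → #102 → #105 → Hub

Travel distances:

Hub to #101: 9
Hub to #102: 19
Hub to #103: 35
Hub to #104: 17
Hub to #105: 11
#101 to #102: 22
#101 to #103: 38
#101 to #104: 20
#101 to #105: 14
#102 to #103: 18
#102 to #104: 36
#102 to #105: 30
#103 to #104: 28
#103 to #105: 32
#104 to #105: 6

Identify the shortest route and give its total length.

Shortest is Option A, total 124.

Option A: 19 + 22 + 14 + 6 + 28 + 35 = 124
Option B: 9 + 20 + 36 + 30 + 32 + 35 = 162
Option C: 35 + 38 + 20 + 36 + 30 + 11 = 170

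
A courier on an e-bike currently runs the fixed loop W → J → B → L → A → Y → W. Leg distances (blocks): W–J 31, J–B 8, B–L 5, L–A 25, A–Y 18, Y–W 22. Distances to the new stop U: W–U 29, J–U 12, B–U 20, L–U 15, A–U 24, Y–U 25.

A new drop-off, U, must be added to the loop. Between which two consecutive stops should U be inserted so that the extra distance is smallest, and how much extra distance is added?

+10 blocks — insert U between W and J.

Insertion cost between consecutive stops i–j is d(i,U) + d(U,j) − d(i,j):
  between W and J: 29 + 12 − 31 = 10
  between J and B: 12 + 20 − 8 = 24
  between B and L: 20 + 15 − 5 = 30
  between L and A: 15 + 24 − 25 = 14
  between A and Y: 24 + 25 − 18 = 31
  between Y and W: 25 + 29 − 22 = 32
Cheapest insertion is between W and J, adding 10.
New total = 109 + 10 = 119.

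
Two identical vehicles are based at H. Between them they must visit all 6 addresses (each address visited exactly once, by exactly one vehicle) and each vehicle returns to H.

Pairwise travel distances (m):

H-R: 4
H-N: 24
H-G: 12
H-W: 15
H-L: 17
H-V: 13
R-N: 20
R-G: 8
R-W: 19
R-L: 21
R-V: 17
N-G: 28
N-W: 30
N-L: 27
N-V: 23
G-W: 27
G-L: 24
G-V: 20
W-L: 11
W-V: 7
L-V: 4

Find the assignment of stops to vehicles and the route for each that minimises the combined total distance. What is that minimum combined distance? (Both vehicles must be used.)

There are 2^5 − 1 = 31 ways to divide the 6 stops into two non-empty groups. For each, the best each vehicle can do is its own shortest tour through its group:
  {R} + {N, G, W, L, V}: 8 + 93 = 101
  {N} + {R, G, W, L, V}: 48 + 62 = 110
  {R, N} + {G, W, L, V}: 48 + 62 = 110
  {G} + {R, N, W, L, V}: 24 + 77 = 101
  {R, G} + {N, W, L, V}: 24 + 77 = 101
  {N, G} + {R, W, L, V}: 64 + 51 = 115
  … (31 splits in total)
Best: vehicle 1 H → R → H = 8; vehicle 2 H → G → N → L → V → W → H = 93; combined 101.

Minimum combined distance: 101 m.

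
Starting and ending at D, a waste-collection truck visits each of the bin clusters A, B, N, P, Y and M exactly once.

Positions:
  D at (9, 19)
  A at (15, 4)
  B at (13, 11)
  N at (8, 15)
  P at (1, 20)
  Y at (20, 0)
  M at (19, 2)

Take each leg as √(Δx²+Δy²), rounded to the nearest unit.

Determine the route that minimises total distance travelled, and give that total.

With 6 stops there are 6!/2 = 360 distinct round trips (a route and its reverse cost the same).
D - A - B - N - P - Y - M - D: 16+7+6+9+28+2+20 = 88
D - A - B - N - P - M - Y - D: 16+7+6+9+25+2+22 = 87
D - A - B - N - Y - P - M - D: 16+7+6+19+28+25+20 = 121
D - A - B - N - Y - M - P - D: 16+7+6+19+2+25+8 = 83
D - A - B - N - M - P - Y - D: 16+7+6+17+25+28+22 = 121
D - A - B - N - M - Y - P - D: 16+7+6+17+2+28+8 = 84
D - A - B - P - N - Y - M - D: 16+7+15+9+19+2+20 = 88
D - A - B - P - N - M - Y - D: 16+7+15+9+17+2+22 = 88
… (352 more)
D - A - Y - M - B - N - P - D: 16+6+2+11+6+9+8 = 58  ← best
The minimum is 58.
One optimal route: D → A → Y → M → B → N → P → D (or its reverse).

Minimum total distance: 58.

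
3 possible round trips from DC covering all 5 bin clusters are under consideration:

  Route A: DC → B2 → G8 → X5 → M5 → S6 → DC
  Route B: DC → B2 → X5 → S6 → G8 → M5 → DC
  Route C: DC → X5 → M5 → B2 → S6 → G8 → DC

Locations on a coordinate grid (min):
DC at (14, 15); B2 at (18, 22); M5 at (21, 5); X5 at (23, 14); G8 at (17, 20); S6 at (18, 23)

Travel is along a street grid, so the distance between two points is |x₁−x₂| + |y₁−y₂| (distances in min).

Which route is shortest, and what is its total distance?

Shortest is Route C, total 54 min.

Route A: 11 + 3 + 12 + 11 + 21 + 12 = 70
Route B: 11 + 13 + 14 + 4 + 19 + 17 = 78
Route C: 10 + 11 + 20 + 1 + 4 + 8 = 54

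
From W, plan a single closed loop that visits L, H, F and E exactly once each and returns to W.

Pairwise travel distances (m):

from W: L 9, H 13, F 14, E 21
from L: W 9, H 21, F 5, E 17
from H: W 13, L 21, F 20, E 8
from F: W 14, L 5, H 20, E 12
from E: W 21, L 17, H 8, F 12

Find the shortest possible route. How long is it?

With 4 stops there are 4!/2 = 12 distinct round trips (a route and its reverse cost the same).
W → L → H → F → E → W: 9+21+20+12+21 = 83
W → L → H → E → F → W: 9+21+8+12+14 = 64
W → L → F → H → E → W: 9+5+20+8+21 = 63
W → L → F → E → H → W: 9+5+12+8+13 = 47
W → L → E → H → F → W: 9+17+8+20+14 = 68
W → L → E → F → H → W: 9+17+12+20+13 = 71
W → H → L → F → E → W: 13+21+5+12+21 = 72
W → H → L → E → F → W: 13+21+17+12+14 = 77
W → H → F → L → E → W: 13+20+5+17+21 = 76
W → H → E → L → F → W: 13+8+17+5+14 = 57
W → F → L → H → E → W: 14+5+21+8+21 = 69
W → F → H → L → E → W: 14+20+21+17+21 = 93
The minimum is 47.
One optimal route: W → L → F → E → H → W (or its reverse).

47 m — the shortest possible round trip.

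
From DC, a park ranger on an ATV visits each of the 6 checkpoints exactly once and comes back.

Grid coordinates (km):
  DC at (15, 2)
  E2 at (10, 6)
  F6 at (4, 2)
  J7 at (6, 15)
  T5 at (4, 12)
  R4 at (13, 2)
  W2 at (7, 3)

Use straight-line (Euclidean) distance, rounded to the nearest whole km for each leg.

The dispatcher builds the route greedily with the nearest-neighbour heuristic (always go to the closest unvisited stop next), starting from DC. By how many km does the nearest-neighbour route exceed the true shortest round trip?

Excess over optimum: 3 km.

DC: R4=2, E2=6, W2=8, F6=11, T5=15, J7=16 ⇒ R4
R4: E2=5, W2=6, F6=9, T5=13, J7=15 ⇒ E2
E2: W2=4, F6=7, T5=8, J7=10 ⇒ W2
W2: F6=3, T5=9, J7=12 ⇒ F6
F6: T5=10, J7=13 ⇒ T5
T5: J7=4 ⇒ J7
NN route DC → R4 → E2 → W2 → F6 → T5 → J7 → DC costs 44.
Optimal: DC → E2 → J7 → T5 → F6 → W2 → R4 → DC costs 41 (by enumerating all 360 distinct tours).
Excess = 44 − 41 = 3.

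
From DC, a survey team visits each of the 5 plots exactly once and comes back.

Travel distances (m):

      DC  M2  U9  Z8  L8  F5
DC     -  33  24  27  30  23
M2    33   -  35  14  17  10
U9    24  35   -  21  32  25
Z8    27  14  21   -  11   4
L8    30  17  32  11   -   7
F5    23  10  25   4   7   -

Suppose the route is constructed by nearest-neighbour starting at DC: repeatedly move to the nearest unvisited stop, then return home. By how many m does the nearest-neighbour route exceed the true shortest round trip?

DC: F5=23, U9=24, Z8=27, L8=30, M2=33 ⇒ F5
F5: Z8=4, L8=7, M2=10, U9=25 ⇒ Z8
Z8: L8=11, M2=14, U9=21 ⇒ L8
L8: M2=17, U9=32 ⇒ M2
M2: U9=35 ⇒ U9
NN route DC → F5 → Z8 → L8 → M2 → U9 → DC costs 114.
Optimal: DC → M2 → L8 → F5 → Z8 → U9 → DC costs 106 (by enumerating all 60 distinct tours).
Excess = 114 − 106 = 8.

The nearest-neighbour route is 8 m longer than optimal.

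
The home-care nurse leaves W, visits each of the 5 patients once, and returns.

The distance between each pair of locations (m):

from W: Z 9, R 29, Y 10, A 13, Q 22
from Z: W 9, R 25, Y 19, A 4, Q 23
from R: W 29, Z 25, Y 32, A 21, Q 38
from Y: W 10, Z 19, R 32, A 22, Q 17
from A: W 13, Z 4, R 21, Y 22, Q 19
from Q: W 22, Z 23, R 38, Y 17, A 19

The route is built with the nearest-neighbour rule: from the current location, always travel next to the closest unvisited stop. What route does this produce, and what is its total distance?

At W the remaining stops are Z 9, Y 10, A 13, Q 22, R 29; go to Z.
At Z the remaining stops are A 4, Y 19, Q 23, R 25; go to A.
At A the remaining stops are Q 19, R 21, Y 22; go to Q.
At Q the remaining stops are Y 17, R 38; go to Y.
At Y the remaining stops are R 32; go to R.
Return R→W: 29.
Total = 9 + 4 + 19 + 17 + 32 + 29 = 110.

Nearest-neighbour total = 110 m; route W → Z → A → Q → Y → R → W.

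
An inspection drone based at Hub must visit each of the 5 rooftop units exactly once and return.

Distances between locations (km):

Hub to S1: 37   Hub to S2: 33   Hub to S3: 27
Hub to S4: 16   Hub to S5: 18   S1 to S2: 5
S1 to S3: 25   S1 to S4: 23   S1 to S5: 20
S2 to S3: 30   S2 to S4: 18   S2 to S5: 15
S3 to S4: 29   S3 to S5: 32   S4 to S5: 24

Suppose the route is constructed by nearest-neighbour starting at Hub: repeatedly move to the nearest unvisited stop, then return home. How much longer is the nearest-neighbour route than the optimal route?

The nearest-neighbour route is 10 km longer than optimal.

Hub: S4=16, S5=18, S3=27, S2=33, S1=37 ⇒ S4
S4: S2=18, S1=23, S5=24, S3=29 ⇒ S2
S2: S1=5, S5=15, S3=30 ⇒ S1
S1: S5=20, S3=25 ⇒ S5
S5: S3=32 ⇒ S3
NN route Hub → S4 → S2 → S1 → S5 → S3 → Hub costs 118.
Optimal: Hub → S4 → S3 → S1 → S2 → S5 → Hub costs 108 (by enumerating all 60 distinct tours).
Excess = 118 − 108 = 10.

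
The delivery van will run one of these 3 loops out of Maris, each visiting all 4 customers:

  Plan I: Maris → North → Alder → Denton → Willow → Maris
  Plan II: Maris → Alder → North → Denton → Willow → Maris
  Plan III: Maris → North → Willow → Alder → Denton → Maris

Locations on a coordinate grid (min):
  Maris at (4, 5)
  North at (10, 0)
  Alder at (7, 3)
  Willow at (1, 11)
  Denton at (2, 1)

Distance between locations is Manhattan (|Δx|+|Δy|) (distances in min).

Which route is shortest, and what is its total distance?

Plan I: 11 + 6 + 7 + 11 + 9 = 44
Plan II: 5 + 6 + 9 + 11 + 9 = 40
Plan III: 11 + 20 + 14 + 7 + 6 = 58

40 min — Plan II is the shortest.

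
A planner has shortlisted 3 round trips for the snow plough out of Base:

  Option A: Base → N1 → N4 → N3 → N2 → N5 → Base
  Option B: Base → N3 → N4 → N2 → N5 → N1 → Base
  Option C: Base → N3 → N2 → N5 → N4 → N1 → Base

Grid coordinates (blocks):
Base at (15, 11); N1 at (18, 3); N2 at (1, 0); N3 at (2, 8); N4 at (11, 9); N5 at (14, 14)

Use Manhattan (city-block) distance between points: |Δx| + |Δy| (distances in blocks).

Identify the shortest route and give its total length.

Option A: 11 + 13 + 10 + 9 + 27 + 4 = 74
Option B: 16 + 10 + 19 + 27 + 15 + 11 = 98
Option C: 16 + 9 + 27 + 8 + 13 + 11 = 84

Shortest is Option A, total 74 blocks.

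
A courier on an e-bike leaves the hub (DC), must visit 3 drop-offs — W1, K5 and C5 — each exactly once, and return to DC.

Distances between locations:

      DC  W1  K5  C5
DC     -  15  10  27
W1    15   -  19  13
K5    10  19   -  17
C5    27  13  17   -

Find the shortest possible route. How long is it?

There are 3 distinct closed tours to check (reversals are equivalent).
DC → W1 → K5 → C5 → DC: 15+19+17+27 = 78
DC → W1 → C5 → K5 → DC: 15+13+17+10 = 55
DC → K5 → W1 → C5 → DC: 10+19+13+27 = 69
The minimum is 55.
One optimal route: DC → W1 → C5 → K5 → DC (or its reverse).

Minimum total distance: 55.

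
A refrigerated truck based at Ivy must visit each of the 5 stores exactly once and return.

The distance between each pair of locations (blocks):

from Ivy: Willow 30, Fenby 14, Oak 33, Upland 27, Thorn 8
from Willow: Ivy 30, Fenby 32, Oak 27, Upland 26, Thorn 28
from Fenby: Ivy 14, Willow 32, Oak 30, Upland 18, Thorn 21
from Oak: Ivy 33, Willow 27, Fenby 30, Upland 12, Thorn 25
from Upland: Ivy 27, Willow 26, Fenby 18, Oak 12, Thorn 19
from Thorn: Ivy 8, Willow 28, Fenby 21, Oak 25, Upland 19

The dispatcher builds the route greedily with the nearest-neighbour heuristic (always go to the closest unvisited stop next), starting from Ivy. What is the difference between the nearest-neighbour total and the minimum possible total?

From Ivy: Thorn=8, Fenby=14, Upland=27, Willow=30, Oak=33 → choose Thorn (8).
From Thorn: Upland=19, Fenby=21, Oak=25, Willow=28 → choose Upland (19).
From Upland: Oak=12, Fenby=18, Willow=26 → choose Oak (12).
From Oak: Willow=27, Fenby=30 → choose Willow (27).
From Willow: Fenby=32 → choose Fenby (32).
NN route Ivy → Thorn → Upland → Oak → Willow → Fenby → Ivy costs 112.
Optimal: Ivy → Fenby → Upland → Oak → Willow → Thorn → Ivy costs 107 (by enumerating all 60 distinct tours).
Excess = 112 − 107 = 5.

5 blocks longer than the optimal tour.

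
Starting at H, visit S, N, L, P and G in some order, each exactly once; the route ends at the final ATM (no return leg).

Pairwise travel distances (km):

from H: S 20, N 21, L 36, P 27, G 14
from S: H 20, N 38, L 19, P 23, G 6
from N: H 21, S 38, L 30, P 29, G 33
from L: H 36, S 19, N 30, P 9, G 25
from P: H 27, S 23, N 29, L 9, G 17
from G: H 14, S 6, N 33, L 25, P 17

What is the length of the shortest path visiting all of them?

There are 5! = 120 possible orderings.
H → S → N → L → P → G: 20+38+30+9+17 = 114
H → S → N → L → G → P: 20+38+30+25+17 = 130
H → S → N → P → L → G: 20+38+29+9+25 = 121
H → S → N → P → G → L: 20+38+29+17+25 = 129
H → S → N → G → L → P: 20+38+33+25+9 = 125
H → S → N → G → P → L: 20+38+33+17+9 = 117
H → S → L → N → P → G: 20+19+30+29+17 = 115
H → S → L → N → G → P: 20+19+30+33+17 = 119
H → S → L → P → N → G: 20+19+9+29+33 = 110
H → S → L → P → G → N: 20+19+9+17+33 = 98
H → S → L → G → N → P: 20+19+25+33+29 = 126
H → S → L → G → P → N: 20+19+25+17+29 = 110
H → S → P → N → L → G: 20+23+29+30+25 = 127
H → S → P → N → G → L: 20+23+29+33+25 = 130
… (106 more)
H → G → S → L → P → N: 14+6+19+9+29 = 77  ← best
The minimum is 77.
One shortest path: H → G → S → L → P → N.

Minimum one-way distance = 77 km.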